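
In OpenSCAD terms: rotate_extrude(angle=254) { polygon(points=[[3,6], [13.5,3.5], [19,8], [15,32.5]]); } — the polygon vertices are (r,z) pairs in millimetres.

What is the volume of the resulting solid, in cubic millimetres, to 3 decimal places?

Volume = 12535.062 mm³

Profile (r,z), 4 vertices: (3,6) (13.5,3.5) (19,8) (15,32.5)
edge 0: (3,6)→(13.5,3.5)  cross = 3·3.5 − 13.5·6 = -70.5000; (r_i+r_j)·cross = 16.5·-70.5000 = -1163.2500
edge 1: (13.5,3.5)→(19,8)  cross = 13.5·8 − 19·3.5 = 41.5000; (r_i+r_j)·cross = 32.5·41.5000 = 1348.7500
edge 2: (19,8)→(15,32.5)  cross = 19·32.5 − 15·8 = 497.5000; (r_i+r_j)·cross = 34·497.5000 = 16915.0000
edge 3: (15,32.5)→(3,6)  cross = 15·6 − 3·32.5 = -7.5000; (r_i+r_j)·cross = 18·-7.5000 = -135.0000
Σcross = 461.0000 → A = |Σcross|/2 = 230.5000 mm²
Σ(r_i+r_j)·cross = 16965.5000 → first moment M = |Σ|/6 = 2827.5833
R_c = M/A = 2827.5833/230.5000 = 12.2672 mm
θ = 254° = 4.433136 rad
V = θ·R_c·A = 4.433136·12.2672·230.5000 = 12535.062 mm³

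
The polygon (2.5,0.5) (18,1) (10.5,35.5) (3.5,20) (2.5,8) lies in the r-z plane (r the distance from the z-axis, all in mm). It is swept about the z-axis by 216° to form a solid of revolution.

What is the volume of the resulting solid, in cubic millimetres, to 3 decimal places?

Profile (r,z), 5 vertices: (2.5,0.5) (18,1) (10.5,35.5) (3.5,20) (2.5,8)
edge 0: (2.5,0.5)→(18,1)  cross = 2.5·1 − 18·0.5 = -6.5000; (r_i+r_j)·cross = 20.5·-6.5000 = -133.2500
edge 1: (18,1)→(10.5,35.5)  cross = 18·35.5 − 10.5·1 = 628.5000; (r_i+r_j)·cross = 28.5·628.5000 = 17912.2500
edge 2: (10.5,35.5)→(3.5,20)  cross = 10.5·20 − 3.5·35.5 = 85.7500; (r_i+r_j)·cross = 14·85.7500 = 1200.5000
edge 3: (3.5,20)→(2.5,8)  cross = 3.5·8 − 2.5·20 = -22.0000; (r_i+r_j)·cross = 6·-22.0000 = -132.0000
edge 4: (2.5,8)→(2.5,0.5)  cross = 2.5·0.5 − 2.5·8 = -18.7500; (r_i+r_j)·cross = 5·-18.7500 = -93.7500
Σcross = 667.0000 → A = |Σcross|/2 = 333.5000 mm²
Σ(r_i+r_j)·cross = 18753.7500 → first moment M = |Σ|/6 = 3125.6250
R_c = M/A = 3125.6250/333.5000 = 9.3722 mm
θ = 216° = 3.769911 rad
V = θ·R_c·A = 3.769911·9.3722·333.5000 = 11783.329 mm³

Volume = 11783.329 mm³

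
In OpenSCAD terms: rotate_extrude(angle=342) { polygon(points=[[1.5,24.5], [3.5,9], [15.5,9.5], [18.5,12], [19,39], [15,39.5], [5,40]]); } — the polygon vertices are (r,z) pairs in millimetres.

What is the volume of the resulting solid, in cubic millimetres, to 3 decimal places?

Profile (r,z), 7 vertices: (1.5,24.5) (3.5,9) (15.5,9.5) (18.5,12) (19,39) (15,39.5) (5,40)
edge 0: (1.5,24.5)→(3.5,9)  cross = 1.5·9 − 3.5·24.5 = -72.2500; (r_i+r_j)·cross = 5·-72.2500 = -361.2500
edge 1: (3.5,9)→(15.5,9.5)  cross = 3.5·9.5 − 15.5·9 = -106.2500; (r_i+r_j)·cross = 19·-106.2500 = -2018.7500
edge 2: (15.5,9.5)→(18.5,12)  cross = 15.5·12 − 18.5·9.5 = 10.2500; (r_i+r_j)·cross = 34·10.2500 = 348.5000
edge 3: (18.5,12)→(19,39)  cross = 18.5·39 − 19·12 = 493.5000; (r_i+r_j)·cross = 37.5·493.5000 = 18506.2500
edge 4: (19,39)→(15,39.5)  cross = 19·39.5 − 15·39 = 165.5000; (r_i+r_j)·cross = 34·165.5000 = 5627.0000
edge 5: (15,39.5)→(5,40)  cross = 15·40 − 5·39.5 = 402.5000; (r_i+r_j)·cross = 20·402.5000 = 8050.0000
edge 6: (5,40)→(1.5,24.5)  cross = 5·24.5 − 1.5·40 = 62.5000; (r_i+r_j)·cross = 6.5·62.5000 = 406.2500
Σcross = 955.7500 → A = |Σcross|/2 = 477.8750 mm²
Σ(r_i+r_j)·cross = 30558.0000 → first moment M = |Σ|/6 = 5093.0000
R_c = M/A = 5093.0000/477.8750 = 10.6576 mm
θ = 342° = 5.969026 rad
V = θ·R_c·A = 5.969026·10.6576·477.8750 = 30400.250 mm³

Volume = 30400.250 mm³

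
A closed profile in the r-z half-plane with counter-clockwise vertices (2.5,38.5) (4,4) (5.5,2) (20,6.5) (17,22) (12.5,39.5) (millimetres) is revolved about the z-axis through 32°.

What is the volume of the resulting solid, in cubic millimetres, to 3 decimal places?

Volume = 2648.095 mm³

Profile (r,z), 6 vertices: (2.5,38.5) (4,4) (5.5,2) (20,6.5) (17,22) (12.5,39.5)
edge 0: (2.5,38.5)→(4,4)  cross = 2.5·4 − 4·38.5 = -144.0000; (r_i+r_j)·cross = 6.5·-144.0000 = -936.0000
edge 1: (4,4)→(5.5,2)  cross = 4·2 − 5.5·4 = -14.0000; (r_i+r_j)·cross = 9.5·-14.0000 = -133.0000
edge 2: (5.5,2)→(20,6.5)  cross = 5.5·6.5 − 20·2 = -4.2500; (r_i+r_j)·cross = 25.5·-4.2500 = -108.3750
edge 3: (20,6.5)→(17,22)  cross = 20·22 − 17·6.5 = 329.5000; (r_i+r_j)·cross = 37·329.5000 = 12191.5000
edge 4: (17,22)→(12.5,39.5)  cross = 17·39.5 − 12.5·22 = 396.5000; (r_i+r_j)·cross = 29.5·396.5000 = 11696.7500
edge 5: (12.5,39.5)→(2.5,38.5)  cross = 12.5·38.5 − 2.5·39.5 = 382.5000; (r_i+r_j)·cross = 15·382.5000 = 5737.5000
Σcross = 946.2500 → A = |Σcross|/2 = 473.1250 mm²
Σ(r_i+r_j)·cross = 28448.3750 → first moment M = |Σ|/6 = 4741.3958
R_c = M/A = 4741.3958/473.1250 = 10.0214 mm
θ = 32° = 0.558505 rad
V = θ·R_c·A = 0.558505·10.0214·473.1250 = 2648.095 mm³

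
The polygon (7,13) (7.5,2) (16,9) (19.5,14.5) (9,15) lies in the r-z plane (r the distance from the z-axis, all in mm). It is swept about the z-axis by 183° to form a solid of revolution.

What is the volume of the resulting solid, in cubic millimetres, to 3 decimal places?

Profile (r,z), 5 vertices: (7,13) (7.5,2) (16,9) (19.5,14.5) (9,15)
edge 0: (7,13)→(7.5,2)  cross = 7·2 − 7.5·13 = -83.5000; (r_i+r_j)·cross = 14.5·-83.5000 = -1210.7500
edge 1: (7.5,2)→(16,9)  cross = 7.5·9 − 16·2 = 35.5000; (r_i+r_j)·cross = 23.5·35.5000 = 834.2500
edge 2: (16,9)→(19.5,14.5)  cross = 16·14.5 − 19.5·9 = 56.5000; (r_i+r_j)·cross = 35.5·56.5000 = 2005.7500
edge 3: (19.5,14.5)→(9,15)  cross = 19.5·15 − 9·14.5 = 162.0000; (r_i+r_j)·cross = 28.5·162.0000 = 4617.0000
edge 4: (9,15)→(7,13)  cross = 9·13 − 7·15 = 12.0000; (r_i+r_j)·cross = 16·12.0000 = 192.0000
Σcross = 182.5000 → A = |Σcross|/2 = 91.2500 mm²
Σ(r_i+r_j)·cross = 6438.2500 → first moment M = |Σ|/6 = 1073.0417
R_c = M/A = 1073.0417/91.2500 = 11.7594 mm
θ = 183° = 3.193953 rad
V = θ·R_c·A = 3.193953·11.7594·91.2500 = 3427.244 mm³

Volume = 3427.244 mm³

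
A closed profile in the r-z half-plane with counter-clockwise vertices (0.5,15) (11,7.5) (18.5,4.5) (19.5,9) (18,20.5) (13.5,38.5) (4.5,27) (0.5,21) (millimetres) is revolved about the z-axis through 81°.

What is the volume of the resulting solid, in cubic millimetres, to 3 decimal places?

Profile (r,z), 8 vertices: (0.5,15) (11,7.5) (18.5,4.5) (19.5,9) (18,20.5) (13.5,38.5) (4.5,27) (0.5,21)
edge 0: (0.5,15)→(11,7.5)  cross = 0.5·7.5 − 11·15 = -161.2500; (r_i+r_j)·cross = 11.5·-161.2500 = -1854.3750
edge 1: (11,7.5)→(18.5,4.5)  cross = 11·4.5 − 18.5·7.5 = -89.2500; (r_i+r_j)·cross = 29.5·-89.2500 = -2632.8750
edge 2: (18.5,4.5)→(19.5,9)  cross = 18.5·9 − 19.5·4.5 = 78.7500; (r_i+r_j)·cross = 38·78.7500 = 2992.5000
edge 3: (19.5,9)→(18,20.5)  cross = 19.5·20.5 − 18·9 = 237.7500; (r_i+r_j)·cross = 37.5·237.7500 = 8915.6250
edge 4: (18,20.5)→(13.5,38.5)  cross = 18·38.5 − 13.5·20.5 = 416.2500; (r_i+r_j)·cross = 31.5·416.2500 = 13111.8750
edge 5: (13.5,38.5)→(4.5,27)  cross = 13.5·27 − 4.5·38.5 = 191.2500; (r_i+r_j)·cross = 18·191.2500 = 3442.5000
edge 6: (4.5,27)→(0.5,21)  cross = 4.5·21 − 0.5·27 = 81.0000; (r_i+r_j)·cross = 5·81.0000 = 405.0000
edge 7: (0.5,21)→(0.5,15)  cross = 0.5·15 − 0.5·21 = -3.0000; (r_i+r_j)·cross = 1·-3.0000 = -3.0000
Σcross = 751.5000 → A = |Σcross|/2 = 375.7500 mm²
Σ(r_i+r_j)·cross = 24377.2500 → first moment M = |Σ|/6 = 4062.8750
R_c = M/A = 4062.8750/375.7500 = 10.8127 mm
θ = 81° = 1.413717 rad
V = θ·R_c·A = 1.413717·10.8127·375.7500 = 5743.754 mm³

Volume = 5743.754 mm³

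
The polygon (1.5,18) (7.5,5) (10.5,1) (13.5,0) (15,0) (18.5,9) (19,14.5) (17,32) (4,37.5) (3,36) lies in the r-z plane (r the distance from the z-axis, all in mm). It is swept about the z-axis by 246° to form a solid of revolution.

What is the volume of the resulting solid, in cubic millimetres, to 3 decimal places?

Profile (r,z), 10 vertices: (1.5,18) (7.5,5) (10.5,1) (13.5,0) (15,0) (18.5,9) (19,14.5) (17,32) (4,37.5) (3,36)
edge 0: (1.5,18)→(7.5,5)  cross = 1.5·5 − 7.5·18 = -127.5000; (r_i+r_j)·cross = 9·-127.5000 = -1147.5000
edge 1: (7.5,5)→(10.5,1)  cross = 7.5·1 − 10.5·5 = -45.0000; (r_i+r_j)·cross = 18·-45.0000 = -810.0000
edge 2: (10.5,1)→(13.5,0)  cross = 10.5·0 − 13.5·1 = -13.5000; (r_i+r_j)·cross = 24·-13.5000 = -324.0000
edge 3: (13.5,0)→(15,0)  cross = 13.5·0 − 15·0 = 0.0000; (r_i+r_j)·cross = 28.5·0.0000 = 0.0000
edge 4: (15,0)→(18.5,9)  cross = 15·9 − 18.5·0 = 135.0000; (r_i+r_j)·cross = 33.5·135.0000 = 4522.5000
edge 5: (18.5,9)→(19,14.5)  cross = 18.5·14.5 − 19·9 = 97.2500; (r_i+r_j)·cross = 37.5·97.2500 = 3646.8750
edge 6: (19,14.5)→(17,32)  cross = 19·32 − 17·14.5 = 361.5000; (r_i+r_j)·cross = 36·361.5000 = 13014.0000
edge 7: (17,32)→(4,37.5)  cross = 17·37.5 − 4·32 = 509.5000; (r_i+r_j)·cross = 21·509.5000 = 10699.5000
edge 8: (4,37.5)→(3,36)  cross = 4·36 − 3·37.5 = 31.5000; (r_i+r_j)·cross = 7·31.5000 = 220.5000
edge 9: (3,36)→(1.5,18)  cross = 3·18 − 1.5·36 = 0.0000; (r_i+r_j)·cross = 4.5·0.0000 = 0.0000
Σcross = 948.7500 → A = |Σcross|/2 = 474.3750 mm²
Σ(r_i+r_j)·cross = 29821.8750 → first moment M = |Σ|/6 = 4970.3125
R_c = M/A = 4970.3125/474.3750 = 10.4776 mm
θ = 246° = 4.293510 rad
V = θ·R_c·A = 4.293510·10.4776·474.3750 = 21340.086 mm³

Volume = 21340.086 mm³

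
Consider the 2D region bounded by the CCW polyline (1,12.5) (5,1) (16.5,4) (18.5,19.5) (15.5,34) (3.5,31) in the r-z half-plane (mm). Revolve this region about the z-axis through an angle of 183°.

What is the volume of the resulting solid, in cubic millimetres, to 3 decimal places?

Volume = 14060.245 mm³

Profile (r,z), 6 vertices: (1,12.5) (5,1) (16.5,4) (18.5,19.5) (15.5,34) (3.5,31)
edge 0: (1,12.5)→(5,1)  cross = 1·1 − 5·12.5 = -61.5000; (r_i+r_j)·cross = 6·-61.5000 = -369.0000
edge 1: (5,1)→(16.5,4)  cross = 5·4 − 16.5·1 = 3.5000; (r_i+r_j)·cross = 21.5·3.5000 = 75.2500
edge 2: (16.5,4)→(18.5,19.5)  cross = 16.5·19.5 − 18.5·4 = 247.7500; (r_i+r_j)·cross = 35·247.7500 = 8671.2500
edge 3: (18.5,19.5)→(15.5,34)  cross = 18.5·34 − 15.5·19.5 = 326.7500; (r_i+r_j)·cross = 34·326.7500 = 11109.5000
edge 4: (15.5,34)→(3.5,31)  cross = 15.5·31 − 3.5·34 = 361.5000; (r_i+r_j)·cross = 19·361.5000 = 6868.5000
edge 5: (3.5,31)→(1,12.5)  cross = 3.5·12.5 − 1·31 = 12.7500; (r_i+r_j)·cross = 4.5·12.7500 = 57.3750
Σcross = 890.7500 → A = |Σcross|/2 = 445.3750 mm²
Σ(r_i+r_j)·cross = 26412.8750 → first moment M = |Σ|/6 = 4402.1458
R_c = M/A = 4402.1458/445.3750 = 9.8841 mm
θ = 183° = 3.193953 rad
V = θ·R_c·A = 3.193953·9.8841·445.3750 = 14060.245 mm³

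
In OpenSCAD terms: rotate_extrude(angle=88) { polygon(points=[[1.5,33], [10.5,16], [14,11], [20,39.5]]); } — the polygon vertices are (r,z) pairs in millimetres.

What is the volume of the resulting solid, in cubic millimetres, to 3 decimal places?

Profile (r,z), 4 vertices: (1.5,33) (10.5,16) (14,11) (20,39.5)
edge 0: (1.5,33)→(10.5,16)  cross = 1.5·16 − 10.5·33 = -322.5000; (r_i+r_j)·cross = 12·-322.5000 = -3870.0000
edge 1: (10.5,16)→(14,11)  cross = 10.5·11 − 14·16 = -108.5000; (r_i+r_j)·cross = 24.5·-108.5000 = -2658.2500
edge 2: (14,11)→(20,39.5)  cross = 14·39.5 − 20·11 = 333.0000; (r_i+r_j)·cross = 34·333.0000 = 11322.0000
edge 3: (20,39.5)→(1.5,33)  cross = 20·33 − 1.5·39.5 = 600.7500; (r_i+r_j)·cross = 21.5·600.7500 = 12916.1250
Σcross = 502.7500 → A = |Σcross|/2 = 251.3750 mm²
Σ(r_i+r_j)·cross = 17709.8750 → first moment M = |Σ|/6 = 2951.6458
R_c = M/A = 2951.6458/251.3750 = 11.7420 mm
θ = 88° = 1.535890 rad
V = θ·R_c·A = 1.535890·11.7420·251.3750 = 4533.403 mm³

Volume = 4533.403 mm³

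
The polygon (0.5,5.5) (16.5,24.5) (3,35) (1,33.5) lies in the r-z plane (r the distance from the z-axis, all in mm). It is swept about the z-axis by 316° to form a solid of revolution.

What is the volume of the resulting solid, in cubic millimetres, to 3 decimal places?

Profile (r,z), 4 vertices: (0.5,5.5) (16.5,24.5) (3,35) (1,33.5)
edge 0: (0.5,5.5)→(16.5,24.5)  cross = 0.5·24.5 − 16.5·5.5 = -78.5000; (r_i+r_j)·cross = 17·-78.5000 = -1334.5000
edge 1: (16.5,24.5)→(3,35)  cross = 16.5·35 − 3·24.5 = 504.0000; (r_i+r_j)·cross = 19.5·504.0000 = 9828.0000
edge 2: (3,35)→(1,33.5)  cross = 3·33.5 − 1·35 = 65.5000; (r_i+r_j)·cross = 4·65.5000 = 262.0000
edge 3: (1,33.5)→(0.5,5.5)  cross = 1·5.5 − 0.5·33.5 = -11.2500; (r_i+r_j)·cross = 1.5·-11.2500 = -16.8750
Σcross = 479.7500 → A = |Σcross|/2 = 239.8750 mm²
Σ(r_i+r_j)·cross = 8738.6250 → first moment M = |Σ|/6 = 1456.4375
R_c = M/A = 1456.4375/239.8750 = 6.0717 mm
θ = 316° = 5.515240 rad
V = θ·R_c·A = 5.515240·6.0717·239.8750 = 8032.603 mm³

Volume = 8032.603 mm³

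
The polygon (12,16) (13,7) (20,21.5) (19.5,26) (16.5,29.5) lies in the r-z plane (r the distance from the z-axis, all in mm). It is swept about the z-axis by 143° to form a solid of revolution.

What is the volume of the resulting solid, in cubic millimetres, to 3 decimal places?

Profile (r,z), 5 vertices: (12,16) (13,7) (20,21.5) (19.5,26) (16.5,29.5)
edge 0: (12,16)→(13,7)  cross = 12·7 − 13·16 = -124.0000; (r_i+r_j)·cross = 25·-124.0000 = -3100.0000
edge 1: (13,7)→(20,21.5)  cross = 13·21.5 − 20·7 = 139.5000; (r_i+r_j)·cross = 33·139.5000 = 4603.5000
edge 2: (20,21.5)→(19.5,26)  cross = 20·26 − 19.5·21.5 = 100.7500; (r_i+r_j)·cross = 39.5·100.7500 = 3979.6250
edge 3: (19.5,26)→(16.5,29.5)  cross = 19.5·29.5 − 16.5·26 = 146.2500; (r_i+r_j)·cross = 36·146.2500 = 5265.0000
edge 4: (16.5,29.5)→(12,16)  cross = 16.5·16 − 12·29.5 = -90.0000; (r_i+r_j)·cross = 28.5·-90.0000 = -2565.0000
Σcross = 172.5000 → A = |Σcross|/2 = 86.2500 mm²
Σ(r_i+r_j)·cross = 8183.1250 → first moment M = |Σ|/6 = 1363.8542
R_c = M/A = 1363.8542/86.2500 = 15.8128 mm
θ = 143° = 2.495821 rad
V = θ·R_c·A = 2.495821·15.8128·86.2500 = 3403.936 mm³

Volume = 3403.936 mm³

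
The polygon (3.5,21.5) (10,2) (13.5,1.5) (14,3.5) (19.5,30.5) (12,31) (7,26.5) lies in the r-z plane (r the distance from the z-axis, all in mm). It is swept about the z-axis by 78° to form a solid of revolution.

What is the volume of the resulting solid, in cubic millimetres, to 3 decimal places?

Volume = 4467.094 mm³

Profile (r,z), 7 vertices: (3.5,21.5) (10,2) (13.5,1.5) (14,3.5) (19.5,30.5) (12,31) (7,26.5)
edge 0: (3.5,21.5)→(10,2)  cross = 3.5·2 − 10·21.5 = -208.0000; (r_i+r_j)·cross = 13.5·-208.0000 = -2808.0000
edge 1: (10,2)→(13.5,1.5)  cross = 10·1.5 − 13.5·2 = -12.0000; (r_i+r_j)·cross = 23.5·-12.0000 = -282.0000
edge 2: (13.5,1.5)→(14,3.5)  cross = 13.5·3.5 − 14·1.5 = 26.2500; (r_i+r_j)·cross = 27.5·26.2500 = 721.8750
edge 3: (14,3.5)→(19.5,30.5)  cross = 14·30.5 − 19.5·3.5 = 358.7500; (r_i+r_j)·cross = 33.5·358.7500 = 12018.1250
edge 4: (19.5,30.5)→(12,31)  cross = 19.5·31 − 12·30.5 = 238.5000; (r_i+r_j)·cross = 31.5·238.5000 = 7512.7500
edge 5: (12,31)→(7,26.5)  cross = 12·26.5 − 7·31 = 101.0000; (r_i+r_j)·cross = 19·101.0000 = 1919.0000
edge 6: (7,26.5)→(3.5,21.5)  cross = 7·21.5 − 3.5·26.5 = 57.7500; (r_i+r_j)·cross = 10.5·57.7500 = 606.3750
Σcross = 562.2500 → A = |Σcross|/2 = 281.1250 mm²
Σ(r_i+r_j)·cross = 19688.1250 → first moment M = |Σ|/6 = 3281.3542
R_c = M/A = 3281.3542/281.1250 = 11.6722 mm
θ = 78° = 1.361357 rad
V = θ·R_c·A = 1.361357·11.6722·281.1250 = 4467.094 mm³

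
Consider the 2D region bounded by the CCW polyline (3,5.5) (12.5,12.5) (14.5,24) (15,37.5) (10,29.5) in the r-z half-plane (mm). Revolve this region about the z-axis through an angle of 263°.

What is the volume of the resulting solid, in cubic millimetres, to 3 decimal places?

Profile (r,z), 5 vertices: (3,5.5) (12.5,12.5) (14.5,24) (15,37.5) (10,29.5)
edge 0: (3,5.5)→(12.5,12.5)  cross = 3·12.5 − 12.5·5.5 = -31.2500; (r_i+r_j)·cross = 15.5·-31.2500 = -484.3750
edge 1: (12.5,12.5)→(14.5,24)  cross = 12.5·24 − 14.5·12.5 = 118.7500; (r_i+r_j)·cross = 27·118.7500 = 3206.2500
edge 2: (14.5,24)→(15,37.5)  cross = 14.5·37.5 − 15·24 = 183.7500; (r_i+r_j)·cross = 29.5·183.7500 = 5420.6250
edge 3: (15,37.5)→(10,29.5)  cross = 15·29.5 − 10·37.5 = 67.5000; (r_i+r_j)·cross = 25·67.5000 = 1687.5000
edge 4: (10,29.5)→(3,5.5)  cross = 10·5.5 − 3·29.5 = -33.5000; (r_i+r_j)·cross = 13·-33.5000 = -435.5000
Σcross = 305.2500 → A = |Σcross|/2 = 152.6250 mm²
Σ(r_i+r_j)·cross = 9394.5000 → first moment M = |Σ|/6 = 1565.7500
R_c = M/A = 1565.7500/152.6250 = 10.2588 mm
θ = 263° = 4.590216 rad
V = θ·R_c·A = 4.590216·10.2588·152.6250 = 7187.131 mm³

Volume = 7187.131 mm³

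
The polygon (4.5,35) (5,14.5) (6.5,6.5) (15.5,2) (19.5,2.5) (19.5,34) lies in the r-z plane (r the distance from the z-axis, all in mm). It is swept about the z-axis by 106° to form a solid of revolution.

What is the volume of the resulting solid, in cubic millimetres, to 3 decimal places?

Volume = 10166.559 mm³

Profile (r,z), 6 vertices: (4.5,35) (5,14.5) (6.5,6.5) (15.5,2) (19.5,2.5) (19.5,34)
edge 0: (4.5,35)→(5,14.5)  cross = 4.5·14.5 − 5·35 = -109.7500; (r_i+r_j)·cross = 9.5·-109.7500 = -1042.6250
edge 1: (5,14.5)→(6.5,6.5)  cross = 5·6.5 − 6.5·14.5 = -61.7500; (r_i+r_j)·cross = 11.5·-61.7500 = -710.1250
edge 2: (6.5,6.5)→(15.5,2)  cross = 6.5·2 − 15.5·6.5 = -87.7500; (r_i+r_j)·cross = 22·-87.7500 = -1930.5000
edge 3: (15.5,2)→(19.5,2.5)  cross = 15.5·2.5 − 19.5·2 = -0.2500; (r_i+r_j)·cross = 35·-0.2500 = -8.7500
edge 4: (19.5,2.5)→(19.5,34)  cross = 19.5·34 − 19.5·2.5 = 614.2500; (r_i+r_j)·cross = 39·614.2500 = 23955.7500
edge 5: (19.5,34)→(4.5,35)  cross = 19.5·35 − 4.5·34 = 529.5000; (r_i+r_j)·cross = 24·529.5000 = 12708.0000
Σcross = 884.2500 → A = |Σcross|/2 = 442.1250 mm²
Σ(r_i+r_j)·cross = 32971.7500 → first moment M = |Σ|/6 = 5495.2917
R_c = M/A = 5495.2917/442.1250 = 12.4293 mm
θ = 106° = 1.850049 rad
V = θ·R_c·A = 1.850049·12.4293·442.1250 = 10166.559 mm³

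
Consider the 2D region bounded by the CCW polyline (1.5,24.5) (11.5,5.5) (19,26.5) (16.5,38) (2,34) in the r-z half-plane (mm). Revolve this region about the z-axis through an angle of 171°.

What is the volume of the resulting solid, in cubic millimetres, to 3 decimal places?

Volume = 10757.304 mm³

Profile (r,z), 5 vertices: (1.5,24.5) (11.5,5.5) (19,26.5) (16.5,38) (2,34)
edge 0: (1.5,24.5)→(11.5,5.5)  cross = 1.5·5.5 − 11.5·24.5 = -273.5000; (r_i+r_j)·cross = 13·-273.5000 = -3555.5000
edge 1: (11.5,5.5)→(19,26.5)  cross = 11.5·26.5 − 19·5.5 = 200.2500; (r_i+r_j)·cross = 30.5·200.2500 = 6107.6250
edge 2: (19,26.5)→(16.5,38)  cross = 19·38 − 16.5·26.5 = 284.7500; (r_i+r_j)·cross = 35.5·284.7500 = 10108.6250
edge 3: (16.5,38)→(2,34)  cross = 16.5·34 − 2·38 = 485.0000; (r_i+r_j)·cross = 18.5·485.0000 = 8972.5000
edge 4: (2,34)→(1.5,24.5)  cross = 2·24.5 − 1.5·34 = -2.0000; (r_i+r_j)·cross = 3.5·-2.0000 = -7.0000
Σcross = 694.5000 → A = |Σcross|/2 = 347.2500 mm²
Σ(r_i+r_j)·cross = 21626.2500 → first moment M = |Σ|/6 = 3604.3750
R_c = M/A = 3604.3750/347.2500 = 10.3798 mm
θ = 171° = 2.984513 rad
V = θ·R_c·A = 2.984513·10.3798·347.2500 = 10757.304 mm³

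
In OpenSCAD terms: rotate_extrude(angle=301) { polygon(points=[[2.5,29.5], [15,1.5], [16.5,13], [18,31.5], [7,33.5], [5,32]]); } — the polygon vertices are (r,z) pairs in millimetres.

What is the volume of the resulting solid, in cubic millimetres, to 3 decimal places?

Profile (r,z), 6 vertices: (2.5,29.5) (15,1.5) (16.5,13) (18,31.5) (7,33.5) (5,32)
edge 0: (2.5,29.5)→(15,1.5)  cross = 2.5·1.5 − 15·29.5 = -438.7500; (r_i+r_j)·cross = 17.5·-438.7500 = -7678.1250
edge 1: (15,1.5)→(16.5,13)  cross = 15·13 − 16.5·1.5 = 170.2500; (r_i+r_j)·cross = 31.5·170.2500 = 5362.8750
edge 2: (16.5,13)→(18,31.5)  cross = 16.5·31.5 − 18·13 = 285.7500; (r_i+r_j)·cross = 34.5·285.7500 = 9858.3750
edge 3: (18,31.5)→(7,33.5)  cross = 18·33.5 − 7·31.5 = 382.5000; (r_i+r_j)·cross = 25·382.5000 = 9562.5000
edge 4: (7,33.5)→(5,32)  cross = 7·32 − 5·33.5 = 56.5000; (r_i+r_j)·cross = 12·56.5000 = 678.0000
edge 5: (5,32)→(2.5,29.5)  cross = 5·29.5 − 2.5·32 = 67.5000; (r_i+r_j)·cross = 7.5·67.5000 = 506.2500
Σcross = 523.7500 → A = |Σcross|/2 = 261.8750 mm²
Σ(r_i+r_j)·cross = 18289.8750 → first moment M = |Σ|/6 = 3048.3125
R_c = M/A = 3048.3125/261.8750 = 11.6403 mm
θ = 301° = 5.253441 rad
V = θ·R_c·A = 5.253441·11.6403·261.8750 = 16014.130 mm³

Volume = 16014.130 mm³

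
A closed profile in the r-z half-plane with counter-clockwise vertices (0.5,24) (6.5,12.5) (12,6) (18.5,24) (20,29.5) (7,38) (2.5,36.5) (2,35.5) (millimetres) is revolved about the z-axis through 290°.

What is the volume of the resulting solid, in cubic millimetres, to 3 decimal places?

Volume = 18089.534 mm³

Profile (r,z), 8 vertices: (0.5,24) (6.5,12.5) (12,6) (18.5,24) (20,29.5) (7,38) (2.5,36.5) (2,35.5)
edge 0: (0.5,24)→(6.5,12.5)  cross = 0.5·12.5 − 6.5·24 = -149.7500; (r_i+r_j)·cross = 7·-149.7500 = -1048.2500
edge 1: (6.5,12.5)→(12,6)  cross = 6.5·6 − 12·12.5 = -111.0000; (r_i+r_j)·cross = 18.5·-111.0000 = -2053.5000
edge 2: (12,6)→(18.5,24)  cross = 12·24 − 18.5·6 = 177.0000; (r_i+r_j)·cross = 30.5·177.0000 = 5398.5000
edge 3: (18.5,24)→(20,29.5)  cross = 18.5·29.5 − 20·24 = 65.7500; (r_i+r_j)·cross = 38.5·65.7500 = 2531.3750
edge 4: (20,29.5)→(7,38)  cross = 20·38 − 7·29.5 = 553.5000; (r_i+r_j)·cross = 27·553.5000 = 14944.5000
edge 5: (7,38)→(2.5,36.5)  cross = 7·36.5 − 2.5·38 = 160.5000; (r_i+r_j)·cross = 9.5·160.5000 = 1524.7500
edge 6: (2.5,36.5)→(2,35.5)  cross = 2.5·35.5 − 2·36.5 = 15.7500; (r_i+r_j)·cross = 4.5·15.7500 = 70.8750
edge 7: (2,35.5)→(0.5,24)  cross = 2·24 − 0.5·35.5 = 30.2500; (r_i+r_j)·cross = 2.5·30.2500 = 75.6250
Σcross = 742.0000 → A = |Σcross|/2 = 371.0000 mm²
Σ(r_i+r_j)·cross = 21443.8750 → first moment M = |Σ|/6 = 3573.9792
R_c = M/A = 3573.9792/371.0000 = 9.6334 mm
θ = 290° = 5.061455 rad
V = θ·R_c·A = 5.061455·9.6334·371.0000 = 18089.534 mm³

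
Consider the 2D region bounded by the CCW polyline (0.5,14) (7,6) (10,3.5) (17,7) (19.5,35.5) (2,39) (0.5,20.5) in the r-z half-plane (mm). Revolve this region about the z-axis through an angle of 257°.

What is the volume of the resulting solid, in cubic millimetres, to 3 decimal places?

Volume = 23091.147 mm³

Profile (r,z), 7 vertices: (0.5,14) (7,6) (10,3.5) (17,7) (19.5,35.5) (2,39) (0.5,20.5)
edge 0: (0.5,14)→(7,6)  cross = 0.5·6 − 7·14 = -95.0000; (r_i+r_j)·cross = 7.5·-95.0000 = -712.5000
edge 1: (7,6)→(10,3.5)  cross = 7·3.5 − 10·6 = -35.5000; (r_i+r_j)·cross = 17·-35.5000 = -603.5000
edge 2: (10,3.5)→(17,7)  cross = 10·7 − 17·3.5 = 10.5000; (r_i+r_j)·cross = 27·10.5000 = 283.5000
edge 3: (17,7)→(19.5,35.5)  cross = 17·35.5 − 19.5·7 = 467.0000; (r_i+r_j)·cross = 36.5·467.0000 = 17045.5000
edge 4: (19.5,35.5)→(2,39)  cross = 19.5·39 − 2·35.5 = 689.5000; (r_i+r_j)·cross = 21.5·689.5000 = 14824.2500
edge 5: (2,39)→(0.5,20.5)  cross = 2·20.5 − 0.5·39 = 21.5000; (r_i+r_j)·cross = 2.5·21.5000 = 53.7500
edge 6: (0.5,20.5)→(0.5,14)  cross = 0.5·14 − 0.5·20.5 = -3.2500; (r_i+r_j)·cross = 1·-3.2500 = -3.2500
Σcross = 1054.7500 → A = |Σcross|/2 = 527.3750 mm²
Σ(r_i+r_j)·cross = 30887.7500 → first moment M = |Σ|/6 = 5147.9583
R_c = M/A = 5147.9583/527.3750 = 9.7615 mm
θ = 257° = 4.485496 rad
V = θ·R_c·A = 4.485496·9.7615·527.3750 = 23091.147 mm³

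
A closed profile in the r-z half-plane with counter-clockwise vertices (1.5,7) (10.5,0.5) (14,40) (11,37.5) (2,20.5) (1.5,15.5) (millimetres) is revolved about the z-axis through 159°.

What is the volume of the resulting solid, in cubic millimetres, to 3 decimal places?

Profile (r,z), 6 vertices: (1.5,7) (10.5,0.5) (14,40) (11,37.5) (2,20.5) (1.5,15.5)
edge 0: (1.5,7)→(10.5,0.5)  cross = 1.5·0.5 − 10.5·7 = -72.7500; (r_i+r_j)·cross = 12·-72.7500 = -873.0000
edge 1: (10.5,0.5)→(14,40)  cross = 10.5·40 − 14·0.5 = 413.0000; (r_i+r_j)·cross = 24.5·413.0000 = 10118.5000
edge 2: (14,40)→(11,37.5)  cross = 14·37.5 − 11·40 = 85.0000; (r_i+r_j)·cross = 25·85.0000 = 2125.0000
edge 3: (11,37.5)→(2,20.5)  cross = 11·20.5 − 2·37.5 = 150.5000; (r_i+r_j)·cross = 13·150.5000 = 1956.5000
edge 4: (2,20.5)→(1.5,15.5)  cross = 2·15.5 − 1.5·20.5 = 0.2500; (r_i+r_j)·cross = 3.5·0.2500 = 0.8750
edge 5: (1.5,15.5)→(1.5,7)  cross = 1.5·7 − 1.5·15.5 = -12.7500; (r_i+r_j)·cross = 3·-12.7500 = -38.2500
Σcross = 563.2500 → A = |Σcross|/2 = 281.6250 mm²
Σ(r_i+r_j)·cross = 13289.6250 → first moment M = |Σ|/6 = 2214.9375
R_c = M/A = 2214.9375/281.6250 = 7.8648 mm
θ = 159° = 2.775074 rad
V = θ·R_c·A = 2.775074·7.8648·281.6250 = 6146.614 mm³

Volume = 6146.614 mm³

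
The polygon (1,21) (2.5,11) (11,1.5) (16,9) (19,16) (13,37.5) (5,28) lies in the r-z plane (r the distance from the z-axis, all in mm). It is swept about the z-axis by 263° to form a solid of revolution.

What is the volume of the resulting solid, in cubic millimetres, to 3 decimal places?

Profile (r,z), 7 vertices: (1,21) (2.5,11) (11,1.5) (16,9) (19,16) (13,37.5) (5,28)
edge 0: (1,21)→(2.5,11)  cross = 1·11 − 2.5·21 = -41.5000; (r_i+r_j)·cross = 3.5·-41.5000 = -145.2500
edge 1: (2.5,11)→(11,1.5)  cross = 2.5·1.5 − 11·11 = -117.2500; (r_i+r_j)·cross = 13.5·-117.2500 = -1582.8750
edge 2: (11,1.5)→(16,9)  cross = 11·9 − 16·1.5 = 75.0000; (r_i+r_j)·cross = 27·75.0000 = 2025.0000
edge 3: (16,9)→(19,16)  cross = 16·16 − 19·9 = 85.0000; (r_i+r_j)·cross = 35·85.0000 = 2975.0000
edge 4: (19,16)→(13,37.5)  cross = 19·37.5 − 13·16 = 504.5000; (r_i+r_j)·cross = 32·504.5000 = 16144.0000
edge 5: (13,37.5)→(5,28)  cross = 13·28 − 5·37.5 = 176.5000; (r_i+r_j)·cross = 18·176.5000 = 3177.0000
edge 6: (5,28)→(1,21)  cross = 5·21 − 1·28 = 77.0000; (r_i+r_j)·cross = 6·77.0000 = 462.0000
Σcross = 759.2500 → A = |Σcross|/2 = 379.6250 mm²
Σ(r_i+r_j)·cross = 23054.8750 → first moment M = |Σ|/6 = 3842.4792
R_c = M/A = 3842.4792/379.6250 = 10.1218 mm
θ = 263° = 4.590216 rad
V = θ·R_c·A = 4.590216·10.1218·379.6250 = 17637.809 mm³

Volume = 17637.809 mm³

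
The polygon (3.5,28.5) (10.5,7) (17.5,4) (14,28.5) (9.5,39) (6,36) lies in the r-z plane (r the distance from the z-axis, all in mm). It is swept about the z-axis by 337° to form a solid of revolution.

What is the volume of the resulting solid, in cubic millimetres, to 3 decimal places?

Volume = 16092.494 mm³

Profile (r,z), 6 vertices: (3.5,28.5) (10.5,7) (17.5,4) (14,28.5) (9.5,39) (6,36)
edge 0: (3.5,28.5)→(10.5,7)  cross = 3.5·7 − 10.5·28.5 = -274.7500; (r_i+r_j)·cross = 14·-274.7500 = -3846.5000
edge 1: (10.5,7)→(17.5,4)  cross = 10.5·4 − 17.5·7 = -80.5000; (r_i+r_j)·cross = 28·-80.5000 = -2254.0000
edge 2: (17.5,4)→(14,28.5)  cross = 17.5·28.5 − 14·4 = 442.7500; (r_i+r_j)·cross = 31.5·442.7500 = 13946.6250
edge 3: (14,28.5)→(9.5,39)  cross = 14·39 − 9.5·28.5 = 275.2500; (r_i+r_j)·cross = 23.5·275.2500 = 6468.3750
edge 4: (9.5,39)→(6,36)  cross = 9.5·36 − 6·39 = 108.0000; (r_i+r_j)·cross = 15.5·108.0000 = 1674.0000
edge 5: (6,36)→(3.5,28.5)  cross = 6·28.5 − 3.5·36 = 45.0000; (r_i+r_j)·cross = 9.5·45.0000 = 427.5000
Σcross = 515.7500 → A = |Σcross|/2 = 257.8750 mm²
Σ(r_i+r_j)·cross = 16416.0000 → first moment M = |Σ|/6 = 2736.0000
R_c = M/A = 2736.0000/257.8750 = 10.6098 mm
θ = 337° = 5.881760 rad
V = θ·R_c·A = 5.881760·10.6098·257.8750 = 16092.494 mm³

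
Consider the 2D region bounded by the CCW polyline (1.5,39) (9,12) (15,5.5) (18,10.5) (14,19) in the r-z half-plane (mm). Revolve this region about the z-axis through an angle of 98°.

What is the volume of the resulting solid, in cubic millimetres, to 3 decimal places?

Volume = 2726.200 mm³

Profile (r,z), 5 vertices: (1.5,39) (9,12) (15,5.5) (18,10.5) (14,19)
edge 0: (1.5,39)→(9,12)  cross = 1.5·12 − 9·39 = -333.0000; (r_i+r_j)·cross = 10.5·-333.0000 = -3496.5000
edge 1: (9,12)→(15,5.5)  cross = 9·5.5 − 15·12 = -130.5000; (r_i+r_j)·cross = 24·-130.5000 = -3132.0000
edge 2: (15,5.5)→(18,10.5)  cross = 15·10.5 − 18·5.5 = 58.5000; (r_i+r_j)·cross = 33·58.5000 = 1930.5000
edge 3: (18,10.5)→(14,19)  cross = 18·19 − 14·10.5 = 195.0000; (r_i+r_j)·cross = 32·195.0000 = 6240.0000
edge 4: (14,19)→(1.5,39)  cross = 14·39 − 1.5·19 = 517.5000; (r_i+r_j)·cross = 15.5·517.5000 = 8021.2500
Σcross = 307.5000 → A = |Σcross|/2 = 153.7500 mm²
Σ(r_i+r_j)·cross = 9563.2500 → first moment M = |Σ|/6 = 1593.8750
R_c = M/A = 1593.8750/153.7500 = 10.3667 mm
θ = 98° = 1.710423 rad
V = θ·R_c·A = 1.710423·10.3667·153.7500 = 2726.200 mm³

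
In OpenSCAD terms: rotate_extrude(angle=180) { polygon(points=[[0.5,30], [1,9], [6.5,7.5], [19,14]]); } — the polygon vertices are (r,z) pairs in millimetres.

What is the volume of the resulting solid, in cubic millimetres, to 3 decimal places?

Volume = 4840.409 mm³

Profile (r,z), 4 vertices: (0.5,30) (1,9) (6.5,7.5) (19,14)
edge 0: (0.5,30)→(1,9)  cross = 0.5·9 − 1·30 = -25.5000; (r_i+r_j)·cross = 1.5·-25.5000 = -38.2500
edge 1: (1,9)→(6.5,7.5)  cross = 1·7.5 − 6.5·9 = -51.0000; (r_i+r_j)·cross = 7.5·-51.0000 = -382.5000
edge 2: (6.5,7.5)→(19,14)  cross = 6.5·14 − 19·7.5 = -51.5000; (r_i+r_j)·cross = 25.5·-51.5000 = -1313.2500
edge 3: (19,14)→(0.5,30)  cross = 19·30 − 0.5·14 = 563.0000; (r_i+r_j)·cross = 19.5·563.0000 = 10978.5000
Σcross = 435.0000 → A = |Σcross|/2 = 217.5000 mm²
Σ(r_i+r_j)·cross = 9244.5000 → first moment M = |Σ|/6 = 1540.7500
R_c = M/A = 1540.7500/217.5000 = 7.0839 mm
θ = 180° = 3.141593 rad
V = θ·R_c·A = 3.141593·7.0839·217.5000 = 4840.409 mm³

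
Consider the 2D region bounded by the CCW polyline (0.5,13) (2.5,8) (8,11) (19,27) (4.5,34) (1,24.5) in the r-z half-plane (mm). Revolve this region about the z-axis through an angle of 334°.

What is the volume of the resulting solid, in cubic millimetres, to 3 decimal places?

Volume = 12112.035 mm³

Profile (r,z), 6 vertices: (0.5,13) (2.5,8) (8,11) (19,27) (4.5,34) (1,24.5)
edge 0: (0.5,13)→(2.5,8)  cross = 0.5·8 − 2.5·13 = -28.5000; (r_i+r_j)·cross = 3·-28.5000 = -85.5000
edge 1: (2.5,8)→(8,11)  cross = 2.5·11 − 8·8 = -36.5000; (r_i+r_j)·cross = 10.5·-36.5000 = -383.2500
edge 2: (8,11)→(19,27)  cross = 8·27 − 19·11 = 7.0000; (r_i+r_j)·cross = 27·7.0000 = 189.0000
edge 3: (19,27)→(4.5,34)  cross = 19·34 − 4.5·27 = 524.5000; (r_i+r_j)·cross = 23.5·524.5000 = 12325.7500
edge 4: (4.5,34)→(1,24.5)  cross = 4.5·24.5 − 1·34 = 76.2500; (r_i+r_j)·cross = 5.5·76.2500 = 419.3750
edge 5: (1,24.5)→(0.5,13)  cross = 1·13 − 0.5·24.5 = 0.7500; (r_i+r_j)·cross = 1.5·0.7500 = 1.1250
Σcross = 543.5000 → A = |Σcross|/2 = 271.7500 mm²
Σ(r_i+r_j)·cross = 12466.5000 → first moment M = |Σ|/6 = 2077.7500
R_c = M/A = 2077.7500/271.7500 = 7.6458 mm
θ = 334° = 5.829400 rad
V = θ·R_c·A = 5.829400·7.6458·271.7500 = 12112.035 mm³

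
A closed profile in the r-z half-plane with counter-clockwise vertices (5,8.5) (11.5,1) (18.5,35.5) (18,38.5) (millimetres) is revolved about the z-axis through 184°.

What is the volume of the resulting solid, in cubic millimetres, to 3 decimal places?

Profile (r,z), 4 vertices: (5,8.5) (11.5,1) (18.5,35.5) (18,38.5)
edge 0: (5,8.5)→(11.5,1)  cross = 5·1 − 11.5·8.5 = -92.7500; (r_i+r_j)·cross = 16.5·-92.7500 = -1530.3750
edge 1: (11.5,1)→(18.5,35.5)  cross = 11.5·35.5 − 18.5·1 = 389.7500; (r_i+r_j)·cross = 30·389.7500 = 11692.5000
edge 2: (18.5,35.5)→(18,38.5)  cross = 18.5·38.5 − 18·35.5 = 73.2500; (r_i+r_j)·cross = 36.5·73.2500 = 2673.6250
edge 3: (18,38.5)→(5,8.5)  cross = 18·8.5 − 5·38.5 = -39.5000; (r_i+r_j)·cross = 23·-39.5000 = -908.5000
Σcross = 330.7500 → A = |Σcross|/2 = 165.3750 mm²
Σ(r_i+r_j)·cross = 11927.2500 → first moment M = |Σ|/6 = 1987.8750
R_c = M/A = 1987.8750/165.3750 = 12.0204 mm
θ = 184° = 3.211406 rad
V = θ·R_c·A = 3.211406·12.0204·165.3750 = 6383.873 mm³

Volume = 6383.873 mm³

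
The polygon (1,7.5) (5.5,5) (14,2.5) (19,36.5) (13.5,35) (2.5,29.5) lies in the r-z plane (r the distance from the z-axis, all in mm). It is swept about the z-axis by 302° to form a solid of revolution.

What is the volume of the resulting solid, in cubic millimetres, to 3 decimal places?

Volume = 21518.865 mm³

Profile (r,z), 6 vertices: (1,7.5) (5.5,5) (14,2.5) (19,36.5) (13.5,35) (2.5,29.5)
edge 0: (1,7.5)→(5.5,5)  cross = 1·5 − 5.5·7.5 = -36.2500; (r_i+r_j)·cross = 6.5·-36.2500 = -235.6250
edge 1: (5.5,5)→(14,2.5)  cross = 5.5·2.5 − 14·5 = -56.2500; (r_i+r_j)·cross = 19.5·-56.2500 = -1096.8750
edge 2: (14,2.5)→(19,36.5)  cross = 14·36.5 − 19·2.5 = 463.5000; (r_i+r_j)·cross = 33·463.5000 = 15295.5000
edge 3: (19,36.5)→(13.5,35)  cross = 19·35 − 13.5·36.5 = 172.2500; (r_i+r_j)·cross = 32.5·172.2500 = 5598.1250
edge 4: (13.5,35)→(2.5,29.5)  cross = 13.5·29.5 − 2.5·35 = 310.7500; (r_i+r_j)·cross = 16·310.7500 = 4972.0000
edge 5: (2.5,29.5)→(1,7.5)  cross = 2.5·7.5 − 1·29.5 = -10.7500; (r_i+r_j)·cross = 3.5·-10.7500 = -37.6250
Σcross = 843.2500 → A = |Σcross|/2 = 421.6250 mm²
Σ(r_i+r_j)·cross = 24495.5000 → first moment M = |Σ|/6 = 4082.5833
R_c = M/A = 4082.5833/421.6250 = 9.6830 mm
θ = 302° = 5.270894 rad
V = θ·R_c·A = 5.270894·9.6830·421.6250 = 21518.865 mm³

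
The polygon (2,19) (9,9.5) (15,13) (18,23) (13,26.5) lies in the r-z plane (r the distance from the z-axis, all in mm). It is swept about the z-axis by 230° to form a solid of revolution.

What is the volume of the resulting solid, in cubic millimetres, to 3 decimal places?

Profile (r,z), 5 vertices: (2,19) (9,9.5) (15,13) (18,23) (13,26.5)
edge 0: (2,19)→(9,9.5)  cross = 2·9.5 − 9·19 = -152.0000; (r_i+r_j)·cross = 11·-152.0000 = -1672.0000
edge 1: (9,9.5)→(15,13)  cross = 9·13 − 15·9.5 = -25.5000; (r_i+r_j)·cross = 24·-25.5000 = -612.0000
edge 2: (15,13)→(18,23)  cross = 15·23 − 18·13 = 111.0000; (r_i+r_j)·cross = 33·111.0000 = 3663.0000
edge 3: (18,23)→(13,26.5)  cross = 18·26.5 − 13·23 = 178.0000; (r_i+r_j)·cross = 31·178.0000 = 5518.0000
edge 4: (13,26.5)→(2,19)  cross = 13·19 − 2·26.5 = 194.0000; (r_i+r_j)·cross = 15·194.0000 = 2910.0000
Σcross = 305.5000 → A = |Σcross|/2 = 152.7500 mm²
Σ(r_i+r_j)·cross = 9807.0000 → first moment M = |Σ|/6 = 1634.5000
R_c = M/A = 1634.5000/152.7500 = 10.7005 mm
θ = 230° = 4.014257 rad
V = θ·R_c·A = 4.014257·10.7005·152.7500 = 6561.304 mm³

Volume = 6561.304 mm³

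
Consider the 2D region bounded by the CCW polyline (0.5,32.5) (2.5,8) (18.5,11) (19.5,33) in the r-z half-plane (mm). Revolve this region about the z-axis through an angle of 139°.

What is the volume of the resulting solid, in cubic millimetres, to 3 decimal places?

Profile (r,z), 4 vertices: (0.5,32.5) (2.5,8) (18.5,11) (19.5,33)
edge 0: (0.5,32.5)→(2.5,8)  cross = 0.5·8 − 2.5·32.5 = -77.2500; (r_i+r_j)·cross = 3·-77.2500 = -231.7500
edge 1: (2.5,8)→(18.5,11)  cross = 2.5·11 − 18.5·8 = -120.5000; (r_i+r_j)·cross = 21·-120.5000 = -2530.5000
edge 2: (18.5,11)→(19.5,33)  cross = 18.5·33 − 19.5·11 = 396.0000; (r_i+r_j)·cross = 38·396.0000 = 15048.0000
edge 3: (19.5,33)→(0.5,32.5)  cross = 19.5·32.5 − 0.5·33 = 617.2500; (r_i+r_j)·cross = 20·617.2500 = 12345.0000
Σcross = 815.5000 → A = |Σcross|/2 = 407.7500 mm²
Σ(r_i+r_j)·cross = 24630.7500 → first moment M = |Σ|/6 = 4105.1250
R_c = M/A = 4105.1250/407.7500 = 10.0677 mm
θ = 139° = 2.426008 rad
V = θ·R_c·A = 2.426008·10.0677·407.7500 = 9959.065 mm³

Volume = 9959.065 mm³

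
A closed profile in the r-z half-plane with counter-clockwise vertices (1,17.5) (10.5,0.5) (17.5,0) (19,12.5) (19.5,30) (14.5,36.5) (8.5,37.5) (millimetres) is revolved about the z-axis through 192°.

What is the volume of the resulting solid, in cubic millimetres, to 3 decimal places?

Profile (r,z), 7 vertices: (1,17.5) (10.5,0.5) (17.5,0) (19,12.5) (19.5,30) (14.5,36.5) (8.5,37.5)
edge 0: (1,17.5)→(10.5,0.5)  cross = 1·0.5 − 10.5·17.5 = -183.2500; (r_i+r_j)·cross = 11.5·-183.2500 = -2107.3750
edge 1: (10.5,0.5)→(17.5,0)  cross = 10.5·0 − 17.5·0.5 = -8.7500; (r_i+r_j)·cross = 28·-8.7500 = -245.0000
edge 2: (17.5,0)→(19,12.5)  cross = 17.5·12.5 − 19·0 = 218.7500; (r_i+r_j)·cross = 36.5·218.7500 = 7984.3750
edge 3: (19,12.5)→(19.5,30)  cross = 19·30 − 19.5·12.5 = 326.2500; (r_i+r_j)·cross = 38.5·326.2500 = 12560.6250
edge 4: (19.5,30)→(14.5,36.5)  cross = 19.5·36.5 − 14.5·30 = 276.7500; (r_i+r_j)·cross = 34·276.7500 = 9409.5000
edge 5: (14.5,36.5)→(8.5,37.5)  cross = 14.5·37.5 − 8.5·36.5 = 233.5000; (r_i+r_j)·cross = 23·233.5000 = 5370.5000
edge 6: (8.5,37.5)→(1,17.5)  cross = 8.5·17.5 − 1·37.5 = 111.2500; (r_i+r_j)·cross = 9.5·111.2500 = 1056.8750
Σcross = 974.5000 → A = |Σcross|/2 = 487.2500 mm²
Σ(r_i+r_j)·cross = 34029.5000 → first moment M = |Σ|/6 = 5671.5833
R_c = M/A = 5671.5833/487.2500 = 11.6400 mm
θ = 192° = 3.351032 rad
V = θ·R_c·A = 3.351032·11.6400·487.2500 = 19005.658 mm³

Volume = 19005.658 mm³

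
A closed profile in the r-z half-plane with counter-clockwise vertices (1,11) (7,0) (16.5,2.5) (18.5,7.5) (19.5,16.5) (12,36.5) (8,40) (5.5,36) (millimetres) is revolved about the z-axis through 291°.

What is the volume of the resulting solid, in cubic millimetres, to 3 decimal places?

Profile (r,z), 8 vertices: (1,11) (7,0) (16.5,2.5) (18.5,7.5) (19.5,16.5) (12,36.5) (8,40) (5.5,36)
edge 0: (1,11)→(7,0)  cross = 1·0 − 7·11 = -77.0000; (r_i+r_j)·cross = 8·-77.0000 = -616.0000
edge 1: (7,0)→(16.5,2.5)  cross = 7·2.5 − 16.5·0 = 17.5000; (r_i+r_j)·cross = 23.5·17.5000 = 411.2500
edge 2: (16.5,2.5)→(18.5,7.5)  cross = 16.5·7.5 − 18.5·2.5 = 77.5000; (r_i+r_j)·cross = 35·77.5000 = 2712.5000
edge 3: (18.5,7.5)→(19.5,16.5)  cross = 18.5·16.5 − 19.5·7.5 = 159.0000; (r_i+r_j)·cross = 38·159.0000 = 6042.0000
edge 4: (19.5,16.5)→(12,36.5)  cross = 19.5·36.5 − 12·16.5 = 513.7500; (r_i+r_j)·cross = 31.5·513.7500 = 16183.1250
edge 5: (12,36.5)→(8,40)  cross = 12·40 − 8·36.5 = 188.0000; (r_i+r_j)·cross = 20·188.0000 = 3760.0000
edge 6: (8,40)→(5.5,36)  cross = 8·36 − 5.5·40 = 68.0000; (r_i+r_j)·cross = 13.5·68.0000 = 918.0000
edge 7: (5.5,36)→(1,11)  cross = 5.5·11 − 1·36 = 24.5000; (r_i+r_j)·cross = 6.5·24.5000 = 159.2500
Σcross = 971.2500 → A = |Σcross|/2 = 485.6250 mm²
Σ(r_i+r_j)·cross = 29570.1250 → first moment M = |Σ|/6 = 4928.3542
R_c = M/A = 4928.3542/485.6250 = 10.1485 mm
θ = 291° = 5.078908 rad
V = θ·R_c·A = 5.078908·10.1485·485.6250 = 25030.658 mm³

Volume = 25030.658 mm³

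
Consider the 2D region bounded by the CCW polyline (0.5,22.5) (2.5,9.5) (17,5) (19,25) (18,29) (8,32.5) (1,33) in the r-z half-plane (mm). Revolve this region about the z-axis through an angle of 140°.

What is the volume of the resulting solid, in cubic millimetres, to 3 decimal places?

Profile (r,z), 7 vertices: (0.5,22.5) (2.5,9.5) (17,5) (19,25) (18,29) (8,32.5) (1,33)
edge 0: (0.5,22.5)→(2.5,9.5)  cross = 0.5·9.5 − 2.5·22.5 = -51.5000; (r_i+r_j)·cross = 3·-51.5000 = -154.5000
edge 1: (2.5,9.5)→(17,5)  cross = 2.5·5 − 17·9.5 = -149.0000; (r_i+r_j)·cross = 19.5·-149.0000 = -2905.5000
edge 2: (17,5)→(19,25)  cross = 17·25 − 19·5 = 330.0000; (r_i+r_j)·cross = 36·330.0000 = 11880.0000
edge 3: (19,25)→(18,29)  cross = 19·29 − 18·25 = 101.0000; (r_i+r_j)·cross = 37·101.0000 = 3737.0000
edge 4: (18,29)→(8,32.5)  cross = 18·32.5 − 8·29 = 353.0000; (r_i+r_j)·cross = 26·353.0000 = 9178.0000
edge 5: (8,32.5)→(1,33)  cross = 8·33 − 1·32.5 = 231.5000; (r_i+r_j)·cross = 9·231.5000 = 2083.5000
edge 6: (1,33)→(0.5,22.5)  cross = 1·22.5 − 0.5·33 = 6.0000; (r_i+r_j)·cross = 1.5·6.0000 = 9.0000
Σcross = 821.0000 → A = |Σcross|/2 = 410.5000 mm²
Σ(r_i+r_j)·cross = 23827.5000 → first moment M = |Σ|/6 = 3971.2500
R_c = M/A = 3971.2500/410.5000 = 9.6742 mm
θ = 140° = 2.443461 rad
V = θ·R_c·A = 2.443461·9.6742·410.5000 = 9703.594 mm³

Volume = 9703.594 mm³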